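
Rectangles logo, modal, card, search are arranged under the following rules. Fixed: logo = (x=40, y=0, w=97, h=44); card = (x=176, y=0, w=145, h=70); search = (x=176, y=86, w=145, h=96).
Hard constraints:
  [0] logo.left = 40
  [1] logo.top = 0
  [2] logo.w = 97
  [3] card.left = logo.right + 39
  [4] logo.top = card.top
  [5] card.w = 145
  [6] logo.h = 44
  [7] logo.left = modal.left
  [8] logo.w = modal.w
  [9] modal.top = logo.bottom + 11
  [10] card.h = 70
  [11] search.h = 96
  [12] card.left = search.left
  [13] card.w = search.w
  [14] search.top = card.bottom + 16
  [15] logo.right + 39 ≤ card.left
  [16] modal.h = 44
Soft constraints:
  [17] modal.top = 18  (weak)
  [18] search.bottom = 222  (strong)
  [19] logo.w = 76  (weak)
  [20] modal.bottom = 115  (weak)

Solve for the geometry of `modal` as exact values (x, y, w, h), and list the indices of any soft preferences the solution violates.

modal = (x=40, y=55, w=97, h=44)
violated soft preferences: 17, 18, 19, 20

1. modal.x = 40  [logo.left = modal.left]
2. modal.w = 97  [logo.w = modal.w]
3. modal.y = 55  [modal.top = logo.bottom + 11]
4. modal.h = 44  [modal.h = 44]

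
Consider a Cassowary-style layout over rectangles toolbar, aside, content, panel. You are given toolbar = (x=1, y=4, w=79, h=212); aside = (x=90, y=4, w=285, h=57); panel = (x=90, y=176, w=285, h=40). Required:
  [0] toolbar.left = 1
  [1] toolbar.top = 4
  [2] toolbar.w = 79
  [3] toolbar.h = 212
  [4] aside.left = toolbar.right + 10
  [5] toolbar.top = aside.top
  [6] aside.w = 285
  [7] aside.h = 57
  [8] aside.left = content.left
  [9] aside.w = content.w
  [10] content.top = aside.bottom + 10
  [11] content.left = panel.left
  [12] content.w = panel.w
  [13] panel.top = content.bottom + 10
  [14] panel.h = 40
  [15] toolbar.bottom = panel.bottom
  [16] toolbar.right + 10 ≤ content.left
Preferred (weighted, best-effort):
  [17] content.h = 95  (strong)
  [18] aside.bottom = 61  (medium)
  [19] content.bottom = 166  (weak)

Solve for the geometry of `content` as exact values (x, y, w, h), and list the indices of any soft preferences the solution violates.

1. content.x = 90  [aside.left = content.left]
2. content.w = 285  [aside.w = content.w]
3. content.y = 71  [content.top = aside.bottom + 10]
4. content.h = 95  [panel.top = content.bottom + 10]

content = (x=90, y=71, w=285, h=95)
violated soft preferences: none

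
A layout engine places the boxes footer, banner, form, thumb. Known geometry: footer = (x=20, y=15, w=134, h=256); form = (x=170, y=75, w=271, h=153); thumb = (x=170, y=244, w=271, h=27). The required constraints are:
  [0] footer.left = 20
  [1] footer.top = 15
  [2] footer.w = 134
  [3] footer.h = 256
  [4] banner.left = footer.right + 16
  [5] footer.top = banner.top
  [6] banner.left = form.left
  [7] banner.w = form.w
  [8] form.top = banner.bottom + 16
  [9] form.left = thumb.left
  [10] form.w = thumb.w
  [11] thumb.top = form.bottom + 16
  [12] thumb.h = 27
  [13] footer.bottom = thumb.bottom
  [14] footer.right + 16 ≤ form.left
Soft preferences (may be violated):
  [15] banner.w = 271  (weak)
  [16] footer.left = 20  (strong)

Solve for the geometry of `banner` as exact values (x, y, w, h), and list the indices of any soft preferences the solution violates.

banner = (x=170, y=15, w=271, h=44)
violated soft preferences: none

1. banner.x = 170  [banner.left = footer.right + 16]
2. banner.y = 15  [footer.top = banner.top]
3. banner.w = 271  [banner.w = form.w]
4. banner.h = 44  [form.top = banner.bottom + 16]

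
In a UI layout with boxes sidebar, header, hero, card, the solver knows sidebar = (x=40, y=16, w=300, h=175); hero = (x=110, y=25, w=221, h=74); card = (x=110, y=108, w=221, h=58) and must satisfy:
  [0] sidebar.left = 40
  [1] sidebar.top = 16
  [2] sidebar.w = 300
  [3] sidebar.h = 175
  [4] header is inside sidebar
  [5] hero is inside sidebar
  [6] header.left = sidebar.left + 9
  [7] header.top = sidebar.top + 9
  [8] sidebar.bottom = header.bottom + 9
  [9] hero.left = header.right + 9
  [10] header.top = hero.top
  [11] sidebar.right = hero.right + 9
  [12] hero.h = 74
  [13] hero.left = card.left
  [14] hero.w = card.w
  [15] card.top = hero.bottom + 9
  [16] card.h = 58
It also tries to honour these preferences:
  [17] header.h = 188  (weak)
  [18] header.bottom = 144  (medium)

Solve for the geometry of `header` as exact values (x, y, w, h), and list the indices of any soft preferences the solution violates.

1. header.x = 49  [header.left = sidebar.left + 9]
2. header.y = 25  [header.top = sidebar.top + 9]
3. header.h = 157  [sidebar.bottom = header.bottom + 9]
4. header.w = 52  [hero.left = header.right + 9]

header = (x=49, y=25, w=52, h=157)
violated soft preferences: 17, 18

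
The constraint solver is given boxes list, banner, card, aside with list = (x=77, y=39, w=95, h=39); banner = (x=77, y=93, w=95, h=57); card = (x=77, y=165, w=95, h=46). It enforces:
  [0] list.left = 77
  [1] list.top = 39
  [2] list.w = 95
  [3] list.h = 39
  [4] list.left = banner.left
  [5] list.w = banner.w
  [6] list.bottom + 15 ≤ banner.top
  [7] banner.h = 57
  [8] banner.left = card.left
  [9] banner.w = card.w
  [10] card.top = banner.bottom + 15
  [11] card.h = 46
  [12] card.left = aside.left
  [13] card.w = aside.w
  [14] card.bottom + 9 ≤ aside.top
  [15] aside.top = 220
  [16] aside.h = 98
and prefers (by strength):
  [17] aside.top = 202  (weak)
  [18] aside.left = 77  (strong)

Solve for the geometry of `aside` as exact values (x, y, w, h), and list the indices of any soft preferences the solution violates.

1. aside.x = 77  [card.left = aside.left]
2. aside.w = 95  [card.w = aside.w]
3. aside.y = 220  [aside.top = 220]
4. aside.h = 98  [aside.h = 98]

aside = (x=77, y=220, w=95, h=98)
violated soft preferences: 17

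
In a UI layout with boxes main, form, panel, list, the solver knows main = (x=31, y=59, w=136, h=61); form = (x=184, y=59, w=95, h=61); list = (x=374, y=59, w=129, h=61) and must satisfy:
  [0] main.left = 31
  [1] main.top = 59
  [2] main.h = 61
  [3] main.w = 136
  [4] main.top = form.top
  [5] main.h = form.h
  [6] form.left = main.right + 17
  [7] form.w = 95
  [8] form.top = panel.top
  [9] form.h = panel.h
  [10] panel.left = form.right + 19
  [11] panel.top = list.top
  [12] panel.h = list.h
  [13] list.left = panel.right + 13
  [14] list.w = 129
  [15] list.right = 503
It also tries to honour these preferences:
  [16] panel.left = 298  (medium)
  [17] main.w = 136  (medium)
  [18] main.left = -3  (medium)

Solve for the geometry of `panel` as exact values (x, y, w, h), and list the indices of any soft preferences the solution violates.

panel = (x=298, y=59, w=63, h=61)
violated soft preferences: 18

1. panel.y = 59  [form.top = panel.top]
2. panel.h = 61  [form.h = panel.h]
3. panel.x = 298  [panel.left = form.right + 19]
4. panel.w = 63  [list.left = panel.right + 13]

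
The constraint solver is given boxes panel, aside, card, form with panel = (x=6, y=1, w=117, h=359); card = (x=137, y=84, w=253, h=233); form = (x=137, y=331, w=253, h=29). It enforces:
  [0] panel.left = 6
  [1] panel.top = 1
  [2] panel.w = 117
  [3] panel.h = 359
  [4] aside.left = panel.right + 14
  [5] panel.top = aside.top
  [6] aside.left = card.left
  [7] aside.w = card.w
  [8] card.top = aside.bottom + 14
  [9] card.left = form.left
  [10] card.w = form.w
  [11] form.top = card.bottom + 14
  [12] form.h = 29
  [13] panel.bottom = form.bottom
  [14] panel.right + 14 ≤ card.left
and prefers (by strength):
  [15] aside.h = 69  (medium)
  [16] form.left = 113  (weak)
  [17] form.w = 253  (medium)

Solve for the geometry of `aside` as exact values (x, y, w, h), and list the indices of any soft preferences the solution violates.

aside = (x=137, y=1, w=253, h=69)
violated soft preferences: 16

1. aside.x = 137  [aside.left = panel.right + 14]
2. aside.y = 1  [panel.top = aside.top]
3. aside.w = 253  [aside.w = card.w]
4. aside.h = 69  [card.top = aside.bottom + 14]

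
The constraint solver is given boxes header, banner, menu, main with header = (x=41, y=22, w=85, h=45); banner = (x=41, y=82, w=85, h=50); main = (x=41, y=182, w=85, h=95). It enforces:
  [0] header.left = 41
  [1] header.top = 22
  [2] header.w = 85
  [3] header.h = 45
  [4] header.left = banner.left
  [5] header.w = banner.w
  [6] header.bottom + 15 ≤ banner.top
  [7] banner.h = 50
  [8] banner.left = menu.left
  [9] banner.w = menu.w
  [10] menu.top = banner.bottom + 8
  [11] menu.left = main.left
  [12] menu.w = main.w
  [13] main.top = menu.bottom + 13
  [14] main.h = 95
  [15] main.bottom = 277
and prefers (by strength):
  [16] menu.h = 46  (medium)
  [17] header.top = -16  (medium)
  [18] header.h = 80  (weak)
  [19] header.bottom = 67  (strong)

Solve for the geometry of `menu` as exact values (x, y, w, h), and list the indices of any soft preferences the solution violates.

1. menu.x = 41  [banner.left = menu.left]
2. menu.w = 85  [banner.w = menu.w]
3. menu.y = 140  [menu.top = banner.bottom + 8]
4. menu.h = 29  [main.top = menu.bottom + 13]

menu = (x=41, y=140, w=85, h=29)
violated soft preferences: 16, 17, 18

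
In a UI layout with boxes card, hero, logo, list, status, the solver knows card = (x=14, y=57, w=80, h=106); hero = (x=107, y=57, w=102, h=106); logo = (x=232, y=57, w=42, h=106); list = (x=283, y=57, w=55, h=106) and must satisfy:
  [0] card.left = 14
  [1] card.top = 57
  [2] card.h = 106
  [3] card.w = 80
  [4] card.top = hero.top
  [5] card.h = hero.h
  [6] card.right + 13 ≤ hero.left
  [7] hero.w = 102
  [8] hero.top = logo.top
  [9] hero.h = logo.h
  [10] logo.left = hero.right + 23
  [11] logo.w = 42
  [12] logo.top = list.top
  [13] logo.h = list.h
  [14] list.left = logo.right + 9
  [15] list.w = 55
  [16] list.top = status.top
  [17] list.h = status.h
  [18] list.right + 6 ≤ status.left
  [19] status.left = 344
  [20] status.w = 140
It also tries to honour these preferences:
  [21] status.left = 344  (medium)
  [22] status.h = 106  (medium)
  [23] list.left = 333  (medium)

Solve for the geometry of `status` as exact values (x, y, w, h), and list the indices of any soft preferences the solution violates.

1. status.y = 57  [list.top = status.top]
2. status.h = 106  [list.h = status.h]
3. status.x = 344  [status.left = 344]
4. status.w = 140  [status.w = 140]

status = (x=344, y=57, w=140, h=106)
violated soft preferences: 23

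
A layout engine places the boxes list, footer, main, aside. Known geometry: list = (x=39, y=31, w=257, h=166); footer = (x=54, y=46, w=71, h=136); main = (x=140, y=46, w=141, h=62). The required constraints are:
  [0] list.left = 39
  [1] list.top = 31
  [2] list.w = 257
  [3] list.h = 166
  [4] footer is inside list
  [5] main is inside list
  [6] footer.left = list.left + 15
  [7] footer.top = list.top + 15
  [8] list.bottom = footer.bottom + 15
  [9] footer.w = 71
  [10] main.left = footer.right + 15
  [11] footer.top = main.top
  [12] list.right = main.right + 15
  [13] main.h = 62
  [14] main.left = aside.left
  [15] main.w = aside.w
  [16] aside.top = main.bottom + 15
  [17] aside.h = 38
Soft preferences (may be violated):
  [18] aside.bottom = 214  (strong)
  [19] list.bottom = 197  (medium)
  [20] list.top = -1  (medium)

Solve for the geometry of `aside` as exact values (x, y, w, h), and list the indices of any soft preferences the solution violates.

1. aside.x = 140  [main.left = aside.left]
2. aside.w = 141  [main.w = aside.w]
3. aside.y = 123  [aside.top = main.bottom + 15]
4. aside.h = 38  [aside.h = 38]

aside = (x=140, y=123, w=141, h=38)
violated soft preferences: 18, 20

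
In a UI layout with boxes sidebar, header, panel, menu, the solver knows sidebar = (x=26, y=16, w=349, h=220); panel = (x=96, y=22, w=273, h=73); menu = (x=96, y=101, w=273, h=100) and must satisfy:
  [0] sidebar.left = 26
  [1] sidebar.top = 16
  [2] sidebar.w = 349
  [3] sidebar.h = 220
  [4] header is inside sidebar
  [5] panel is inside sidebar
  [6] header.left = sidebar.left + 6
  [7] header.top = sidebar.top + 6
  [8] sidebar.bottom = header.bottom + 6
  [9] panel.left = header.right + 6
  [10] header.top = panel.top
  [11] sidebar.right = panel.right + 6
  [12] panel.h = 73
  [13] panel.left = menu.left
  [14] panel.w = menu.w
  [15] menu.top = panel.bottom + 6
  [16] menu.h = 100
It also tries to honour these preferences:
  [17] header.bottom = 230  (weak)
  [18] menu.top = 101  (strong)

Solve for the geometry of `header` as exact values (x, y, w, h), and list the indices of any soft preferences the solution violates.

1. header.x = 32  [header.left = sidebar.left + 6]
2. header.y = 22  [header.top = sidebar.top + 6]
3. header.h = 208  [sidebar.bottom = header.bottom + 6]
4. header.w = 58  [panel.left = header.right + 6]

header = (x=32, y=22, w=58, h=208)
violated soft preferences: none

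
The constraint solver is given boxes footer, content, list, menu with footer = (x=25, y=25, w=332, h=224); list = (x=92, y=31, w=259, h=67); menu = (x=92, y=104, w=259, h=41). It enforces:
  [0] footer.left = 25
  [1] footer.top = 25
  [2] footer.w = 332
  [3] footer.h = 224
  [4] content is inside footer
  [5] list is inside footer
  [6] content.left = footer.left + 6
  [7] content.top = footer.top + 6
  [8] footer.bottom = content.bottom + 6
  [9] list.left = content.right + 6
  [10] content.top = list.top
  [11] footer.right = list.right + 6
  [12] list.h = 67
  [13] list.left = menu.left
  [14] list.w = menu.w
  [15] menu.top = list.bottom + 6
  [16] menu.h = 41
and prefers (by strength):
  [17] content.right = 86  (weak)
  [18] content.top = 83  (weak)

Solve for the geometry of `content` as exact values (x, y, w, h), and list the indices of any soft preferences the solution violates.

content = (x=31, y=31, w=55, h=212)
violated soft preferences: 18

1. content.x = 31  [content.left = footer.left + 6]
2. content.y = 31  [content.top = footer.top + 6]
3. content.h = 212  [footer.bottom = content.bottom + 6]
4. content.w = 55  [list.left = content.right + 6]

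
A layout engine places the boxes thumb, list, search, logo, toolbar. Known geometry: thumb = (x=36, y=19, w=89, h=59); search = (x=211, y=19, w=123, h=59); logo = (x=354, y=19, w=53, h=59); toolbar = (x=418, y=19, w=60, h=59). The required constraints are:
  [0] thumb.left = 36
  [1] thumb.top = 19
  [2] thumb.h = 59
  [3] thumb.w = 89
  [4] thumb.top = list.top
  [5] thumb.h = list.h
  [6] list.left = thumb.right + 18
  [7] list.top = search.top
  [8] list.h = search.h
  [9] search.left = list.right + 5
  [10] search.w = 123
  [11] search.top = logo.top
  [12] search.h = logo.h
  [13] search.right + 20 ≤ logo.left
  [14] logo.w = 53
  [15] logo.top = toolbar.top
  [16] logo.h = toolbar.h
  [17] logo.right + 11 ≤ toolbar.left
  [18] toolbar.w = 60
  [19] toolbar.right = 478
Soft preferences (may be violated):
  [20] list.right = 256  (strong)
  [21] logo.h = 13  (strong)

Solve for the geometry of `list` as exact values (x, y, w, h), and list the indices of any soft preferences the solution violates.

1. list.y = 19  [thumb.top = list.top]
2. list.h = 59  [thumb.h = list.h]
3. list.x = 143  [list.left = thumb.right + 18]
4. list.w = 63  [search.left = list.right + 5]

list = (x=143, y=19, w=63, h=59)
violated soft preferences: 20, 21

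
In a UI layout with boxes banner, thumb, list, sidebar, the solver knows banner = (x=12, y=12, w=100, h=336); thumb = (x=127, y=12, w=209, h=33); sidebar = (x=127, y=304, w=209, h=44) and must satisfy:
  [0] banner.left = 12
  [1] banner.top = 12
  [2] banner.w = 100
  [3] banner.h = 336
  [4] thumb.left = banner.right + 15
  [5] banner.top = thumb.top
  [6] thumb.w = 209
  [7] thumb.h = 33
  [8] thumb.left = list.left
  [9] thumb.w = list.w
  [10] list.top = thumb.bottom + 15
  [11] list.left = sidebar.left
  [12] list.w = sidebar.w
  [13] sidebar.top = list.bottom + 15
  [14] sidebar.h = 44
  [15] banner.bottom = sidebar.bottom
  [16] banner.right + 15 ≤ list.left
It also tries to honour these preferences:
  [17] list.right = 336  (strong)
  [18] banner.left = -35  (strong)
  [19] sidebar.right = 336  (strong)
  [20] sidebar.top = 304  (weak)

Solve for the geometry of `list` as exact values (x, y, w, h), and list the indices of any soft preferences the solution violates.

list = (x=127, y=60, w=209, h=229)
violated soft preferences: 18

1. list.x = 127  [thumb.left = list.left]
2. list.w = 209  [thumb.w = list.w]
3. list.y = 60  [list.top = thumb.bottom + 15]
4. list.h = 229  [sidebar.top = list.bottom + 15]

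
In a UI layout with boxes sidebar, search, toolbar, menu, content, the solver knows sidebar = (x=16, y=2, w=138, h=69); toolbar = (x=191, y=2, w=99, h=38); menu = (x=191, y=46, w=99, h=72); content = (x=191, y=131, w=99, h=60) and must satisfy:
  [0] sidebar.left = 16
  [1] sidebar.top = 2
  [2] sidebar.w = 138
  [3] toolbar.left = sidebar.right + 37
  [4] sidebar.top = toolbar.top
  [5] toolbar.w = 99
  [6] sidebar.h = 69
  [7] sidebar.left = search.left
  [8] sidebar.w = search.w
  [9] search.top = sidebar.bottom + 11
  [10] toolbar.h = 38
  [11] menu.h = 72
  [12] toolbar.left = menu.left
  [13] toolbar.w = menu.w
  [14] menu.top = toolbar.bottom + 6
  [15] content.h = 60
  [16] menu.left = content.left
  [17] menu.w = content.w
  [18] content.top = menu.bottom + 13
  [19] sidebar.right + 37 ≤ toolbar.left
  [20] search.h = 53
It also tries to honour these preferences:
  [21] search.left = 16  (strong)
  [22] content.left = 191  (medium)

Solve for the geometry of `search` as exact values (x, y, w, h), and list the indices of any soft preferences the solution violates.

1. search.x = 16  [sidebar.left = search.left]
2. search.w = 138  [sidebar.w = search.w]
3. search.y = 82  [search.top = sidebar.bottom + 11]
4. search.h = 53  [search.h = 53]

search = (x=16, y=82, w=138, h=53)
violated soft preferences: none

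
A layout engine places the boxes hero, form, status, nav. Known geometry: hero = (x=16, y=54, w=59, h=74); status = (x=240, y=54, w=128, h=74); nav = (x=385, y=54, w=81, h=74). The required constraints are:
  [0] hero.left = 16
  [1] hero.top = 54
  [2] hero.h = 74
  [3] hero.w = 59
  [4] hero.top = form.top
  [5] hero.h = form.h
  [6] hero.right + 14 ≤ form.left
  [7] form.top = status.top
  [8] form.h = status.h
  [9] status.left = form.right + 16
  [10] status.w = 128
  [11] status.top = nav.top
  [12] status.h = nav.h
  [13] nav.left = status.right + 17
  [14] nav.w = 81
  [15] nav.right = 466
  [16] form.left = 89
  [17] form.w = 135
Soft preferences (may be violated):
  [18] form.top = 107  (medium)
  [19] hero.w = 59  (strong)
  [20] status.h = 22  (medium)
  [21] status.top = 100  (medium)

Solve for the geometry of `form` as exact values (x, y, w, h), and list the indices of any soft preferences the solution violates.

1. form.y = 54  [hero.top = form.top]
2. form.h = 74  [hero.h = form.h]
3. form.x = 89  [form.left = 89]
4. form.w = 135  [form.w = 135]

form = (x=89, y=54, w=135, h=74)
violated soft preferences: 18, 20, 21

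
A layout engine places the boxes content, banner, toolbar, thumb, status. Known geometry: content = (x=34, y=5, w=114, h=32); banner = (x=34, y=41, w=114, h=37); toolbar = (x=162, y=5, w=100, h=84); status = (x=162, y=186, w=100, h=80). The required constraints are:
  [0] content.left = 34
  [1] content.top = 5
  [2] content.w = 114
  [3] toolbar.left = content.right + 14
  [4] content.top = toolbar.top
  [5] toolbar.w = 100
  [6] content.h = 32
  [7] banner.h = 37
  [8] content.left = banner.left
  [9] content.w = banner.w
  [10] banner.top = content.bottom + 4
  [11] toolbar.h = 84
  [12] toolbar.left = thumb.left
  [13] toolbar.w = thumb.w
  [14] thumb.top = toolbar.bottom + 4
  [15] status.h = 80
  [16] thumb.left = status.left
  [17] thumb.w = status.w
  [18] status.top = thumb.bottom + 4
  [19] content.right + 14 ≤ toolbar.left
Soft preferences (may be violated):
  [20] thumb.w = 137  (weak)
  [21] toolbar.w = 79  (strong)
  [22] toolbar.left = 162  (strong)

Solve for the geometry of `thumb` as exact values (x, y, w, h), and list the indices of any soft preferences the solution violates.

1. thumb.x = 162  [toolbar.left = thumb.left]
2. thumb.w = 100  [toolbar.w = thumb.w]
3. thumb.y = 93  [thumb.top = toolbar.bottom + 4]
4. thumb.h = 89  [status.top = thumb.bottom + 4]

thumb = (x=162, y=93, w=100, h=89)
violated soft preferences: 20, 21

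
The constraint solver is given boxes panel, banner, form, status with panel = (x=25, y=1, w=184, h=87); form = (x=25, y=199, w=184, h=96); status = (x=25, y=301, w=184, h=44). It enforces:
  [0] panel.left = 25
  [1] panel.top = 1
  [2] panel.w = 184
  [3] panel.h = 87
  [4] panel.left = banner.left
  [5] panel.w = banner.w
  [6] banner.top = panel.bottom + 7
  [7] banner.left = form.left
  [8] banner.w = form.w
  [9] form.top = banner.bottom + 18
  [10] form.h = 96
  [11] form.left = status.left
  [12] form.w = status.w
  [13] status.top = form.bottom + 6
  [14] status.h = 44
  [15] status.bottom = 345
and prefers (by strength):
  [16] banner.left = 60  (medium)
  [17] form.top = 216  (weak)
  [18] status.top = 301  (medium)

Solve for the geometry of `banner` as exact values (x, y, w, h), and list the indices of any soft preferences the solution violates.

banner = (x=25, y=95, w=184, h=86)
violated soft preferences: 16, 17

1. banner.x = 25  [panel.left = banner.left]
2. banner.w = 184  [panel.w = banner.w]
3. banner.y = 95  [banner.top = panel.bottom + 7]
4. banner.h = 86  [form.top = banner.bottom + 18]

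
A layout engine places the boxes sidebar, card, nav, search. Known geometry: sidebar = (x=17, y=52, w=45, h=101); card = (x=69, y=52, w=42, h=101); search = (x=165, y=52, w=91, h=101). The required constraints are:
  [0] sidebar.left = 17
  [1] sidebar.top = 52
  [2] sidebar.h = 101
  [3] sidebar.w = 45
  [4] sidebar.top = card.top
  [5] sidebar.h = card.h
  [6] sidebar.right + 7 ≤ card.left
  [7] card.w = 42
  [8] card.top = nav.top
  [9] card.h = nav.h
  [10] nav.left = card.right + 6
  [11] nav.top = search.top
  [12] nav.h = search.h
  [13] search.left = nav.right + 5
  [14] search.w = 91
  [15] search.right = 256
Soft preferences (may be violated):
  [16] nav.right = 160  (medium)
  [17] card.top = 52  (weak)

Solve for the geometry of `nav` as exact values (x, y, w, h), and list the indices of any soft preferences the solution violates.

1. nav.y = 52  [card.top = nav.top]
2. nav.h = 101  [card.h = nav.h]
3. nav.x = 117  [nav.left = card.right + 6]
4. nav.w = 43  [search.left = nav.right + 5]

nav = (x=117, y=52, w=43, h=101)
violated soft preferences: none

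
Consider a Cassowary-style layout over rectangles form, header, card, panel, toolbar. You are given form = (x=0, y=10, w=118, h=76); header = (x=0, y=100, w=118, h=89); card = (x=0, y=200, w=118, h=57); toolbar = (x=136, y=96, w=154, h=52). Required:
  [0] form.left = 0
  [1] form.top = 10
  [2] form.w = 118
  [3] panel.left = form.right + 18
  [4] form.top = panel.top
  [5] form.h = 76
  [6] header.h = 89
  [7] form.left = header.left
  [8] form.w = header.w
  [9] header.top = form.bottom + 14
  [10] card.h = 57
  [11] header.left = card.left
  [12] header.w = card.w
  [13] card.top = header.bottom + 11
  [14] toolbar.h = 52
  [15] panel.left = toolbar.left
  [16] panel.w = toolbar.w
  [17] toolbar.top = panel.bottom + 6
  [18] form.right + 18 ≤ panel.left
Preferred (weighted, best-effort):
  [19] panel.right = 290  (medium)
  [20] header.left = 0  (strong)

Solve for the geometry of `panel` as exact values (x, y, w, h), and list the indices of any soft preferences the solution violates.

1. panel.x = 136  [panel.left = form.right + 18]
2. panel.y = 10  [form.top = panel.top]
3. panel.w = 154  [panel.w = toolbar.w]
4. panel.h = 80  [toolbar.top = panel.bottom + 6]

panel = (x=136, y=10, w=154, h=80)
violated soft preferences: none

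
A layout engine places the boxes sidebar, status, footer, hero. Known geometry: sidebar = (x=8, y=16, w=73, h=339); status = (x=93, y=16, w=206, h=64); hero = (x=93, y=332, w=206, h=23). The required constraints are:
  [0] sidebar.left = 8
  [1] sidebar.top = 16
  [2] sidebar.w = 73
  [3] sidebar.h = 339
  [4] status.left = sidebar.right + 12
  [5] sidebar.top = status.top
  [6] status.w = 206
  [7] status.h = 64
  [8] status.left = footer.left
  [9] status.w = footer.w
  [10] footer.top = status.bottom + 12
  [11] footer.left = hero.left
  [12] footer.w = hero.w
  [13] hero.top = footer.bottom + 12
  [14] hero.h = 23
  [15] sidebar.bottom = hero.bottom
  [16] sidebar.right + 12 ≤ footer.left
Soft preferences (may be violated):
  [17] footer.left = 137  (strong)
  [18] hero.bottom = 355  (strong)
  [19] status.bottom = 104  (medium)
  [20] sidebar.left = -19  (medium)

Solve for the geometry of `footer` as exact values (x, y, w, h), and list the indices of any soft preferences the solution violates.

footer = (x=93, y=92, w=206, h=228)
violated soft preferences: 17, 19, 20

1. footer.x = 93  [status.left = footer.left]
2. footer.w = 206  [status.w = footer.w]
3. footer.y = 92  [footer.top = status.bottom + 12]
4. footer.h = 228  [hero.top = footer.bottom + 12]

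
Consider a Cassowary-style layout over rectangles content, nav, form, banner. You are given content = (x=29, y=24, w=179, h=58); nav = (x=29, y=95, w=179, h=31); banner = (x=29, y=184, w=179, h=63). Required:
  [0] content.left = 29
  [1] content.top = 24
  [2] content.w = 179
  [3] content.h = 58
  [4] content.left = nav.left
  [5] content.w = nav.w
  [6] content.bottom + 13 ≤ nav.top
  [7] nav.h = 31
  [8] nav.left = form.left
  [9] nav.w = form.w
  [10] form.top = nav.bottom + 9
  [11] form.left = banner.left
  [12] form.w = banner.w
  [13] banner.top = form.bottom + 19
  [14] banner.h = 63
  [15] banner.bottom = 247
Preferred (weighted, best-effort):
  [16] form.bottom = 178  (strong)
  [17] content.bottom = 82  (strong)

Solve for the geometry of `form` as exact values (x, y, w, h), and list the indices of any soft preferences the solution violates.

form = (x=29, y=135, w=179, h=30)
violated soft preferences: 16

1. form.x = 29  [nav.left = form.left]
2. form.w = 179  [nav.w = form.w]
3. form.y = 135  [form.top = nav.bottom + 9]
4. form.h = 30  [banner.top = form.bottom + 19]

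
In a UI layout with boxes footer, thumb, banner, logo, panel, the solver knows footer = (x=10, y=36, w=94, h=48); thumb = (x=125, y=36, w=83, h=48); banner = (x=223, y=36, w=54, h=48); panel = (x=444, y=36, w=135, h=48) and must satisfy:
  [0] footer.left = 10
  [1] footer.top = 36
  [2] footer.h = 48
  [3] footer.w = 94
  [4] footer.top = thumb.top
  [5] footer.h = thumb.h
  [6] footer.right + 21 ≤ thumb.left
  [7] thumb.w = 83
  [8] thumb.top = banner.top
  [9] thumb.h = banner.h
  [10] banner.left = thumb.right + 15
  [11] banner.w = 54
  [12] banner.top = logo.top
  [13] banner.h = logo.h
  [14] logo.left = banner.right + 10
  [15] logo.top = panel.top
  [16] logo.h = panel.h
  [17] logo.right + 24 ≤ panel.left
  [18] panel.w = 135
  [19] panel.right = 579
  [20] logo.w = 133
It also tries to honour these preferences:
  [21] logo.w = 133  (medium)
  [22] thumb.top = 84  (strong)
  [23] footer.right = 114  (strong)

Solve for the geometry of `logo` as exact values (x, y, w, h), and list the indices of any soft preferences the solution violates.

1. logo.y = 36  [banner.top = logo.top]
2. logo.h = 48  [banner.h = logo.h]
3. logo.x = 287  [logo.left = banner.right + 10]
4. logo.w = 133  [logo.w = 133]

logo = (x=287, y=36, w=133, h=48)
violated soft preferences: 22, 23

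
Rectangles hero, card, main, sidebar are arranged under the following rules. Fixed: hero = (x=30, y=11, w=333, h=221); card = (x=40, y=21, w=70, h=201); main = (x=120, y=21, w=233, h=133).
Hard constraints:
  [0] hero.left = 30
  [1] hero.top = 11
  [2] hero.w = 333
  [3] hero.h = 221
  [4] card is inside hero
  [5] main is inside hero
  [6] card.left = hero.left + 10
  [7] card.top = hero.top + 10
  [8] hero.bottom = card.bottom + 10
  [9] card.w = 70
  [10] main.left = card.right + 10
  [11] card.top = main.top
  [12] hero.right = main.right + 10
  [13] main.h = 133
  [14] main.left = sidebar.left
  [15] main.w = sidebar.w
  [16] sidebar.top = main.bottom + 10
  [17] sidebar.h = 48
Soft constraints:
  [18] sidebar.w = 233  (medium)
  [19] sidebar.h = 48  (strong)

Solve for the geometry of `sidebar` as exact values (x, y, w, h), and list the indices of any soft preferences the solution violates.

sidebar = (x=120, y=164, w=233, h=48)
violated soft preferences: none

1. sidebar.x = 120  [main.left = sidebar.left]
2. sidebar.w = 233  [main.w = sidebar.w]
3. sidebar.y = 164  [sidebar.top = main.bottom + 10]
4. sidebar.h = 48  [sidebar.h = 48]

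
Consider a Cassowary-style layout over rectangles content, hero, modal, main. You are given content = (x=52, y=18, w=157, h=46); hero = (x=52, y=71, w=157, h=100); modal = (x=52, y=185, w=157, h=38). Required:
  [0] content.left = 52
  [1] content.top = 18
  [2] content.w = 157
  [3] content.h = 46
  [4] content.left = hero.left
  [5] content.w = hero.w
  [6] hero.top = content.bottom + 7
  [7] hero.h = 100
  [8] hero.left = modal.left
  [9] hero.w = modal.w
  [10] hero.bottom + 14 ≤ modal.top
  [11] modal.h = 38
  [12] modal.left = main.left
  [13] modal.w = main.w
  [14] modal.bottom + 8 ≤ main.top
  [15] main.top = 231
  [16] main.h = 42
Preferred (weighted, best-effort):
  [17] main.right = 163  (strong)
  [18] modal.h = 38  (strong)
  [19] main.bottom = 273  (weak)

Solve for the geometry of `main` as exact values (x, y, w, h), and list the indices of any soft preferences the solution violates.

main = (x=52, y=231, w=157, h=42)
violated soft preferences: 17

1. main.x = 52  [modal.left = main.left]
2. main.w = 157  [modal.w = main.w]
3. main.y = 231  [main.top = 231]
4. main.h = 42  [main.h = 42]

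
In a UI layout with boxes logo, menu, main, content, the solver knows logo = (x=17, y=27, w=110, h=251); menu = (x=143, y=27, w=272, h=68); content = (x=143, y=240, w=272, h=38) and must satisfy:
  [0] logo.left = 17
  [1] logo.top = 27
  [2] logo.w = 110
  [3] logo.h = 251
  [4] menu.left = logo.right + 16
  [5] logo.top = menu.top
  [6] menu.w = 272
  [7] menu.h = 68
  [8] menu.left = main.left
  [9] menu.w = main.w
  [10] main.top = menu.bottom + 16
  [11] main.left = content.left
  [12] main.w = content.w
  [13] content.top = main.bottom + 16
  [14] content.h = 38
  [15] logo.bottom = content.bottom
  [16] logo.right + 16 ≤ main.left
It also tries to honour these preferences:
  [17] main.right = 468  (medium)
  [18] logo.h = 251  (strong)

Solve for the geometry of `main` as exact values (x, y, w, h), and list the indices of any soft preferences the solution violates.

main = (x=143, y=111, w=272, h=113)
violated soft preferences: 17

1. main.x = 143  [menu.left = main.left]
2. main.w = 272  [menu.w = main.w]
3. main.y = 111  [main.top = menu.bottom + 16]
4. main.h = 113  [content.top = main.bottom + 16]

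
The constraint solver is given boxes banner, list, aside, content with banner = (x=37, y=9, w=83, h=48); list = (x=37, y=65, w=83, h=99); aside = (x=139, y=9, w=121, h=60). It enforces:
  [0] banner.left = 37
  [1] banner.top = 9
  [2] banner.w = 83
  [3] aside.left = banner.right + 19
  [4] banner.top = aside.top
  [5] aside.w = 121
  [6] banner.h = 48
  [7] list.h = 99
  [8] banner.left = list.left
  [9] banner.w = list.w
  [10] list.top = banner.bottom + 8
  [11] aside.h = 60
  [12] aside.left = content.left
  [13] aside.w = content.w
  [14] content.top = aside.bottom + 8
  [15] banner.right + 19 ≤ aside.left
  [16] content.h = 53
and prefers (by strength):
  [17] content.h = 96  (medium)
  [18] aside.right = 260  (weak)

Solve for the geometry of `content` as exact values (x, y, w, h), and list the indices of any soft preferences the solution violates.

content = (x=139, y=77, w=121, h=53)
violated soft preferences: 17

1. content.x = 139  [aside.left = content.left]
2. content.w = 121  [aside.w = content.w]
3. content.y = 77  [content.top = aside.bottom + 8]
4. content.h = 53  [content.h = 53]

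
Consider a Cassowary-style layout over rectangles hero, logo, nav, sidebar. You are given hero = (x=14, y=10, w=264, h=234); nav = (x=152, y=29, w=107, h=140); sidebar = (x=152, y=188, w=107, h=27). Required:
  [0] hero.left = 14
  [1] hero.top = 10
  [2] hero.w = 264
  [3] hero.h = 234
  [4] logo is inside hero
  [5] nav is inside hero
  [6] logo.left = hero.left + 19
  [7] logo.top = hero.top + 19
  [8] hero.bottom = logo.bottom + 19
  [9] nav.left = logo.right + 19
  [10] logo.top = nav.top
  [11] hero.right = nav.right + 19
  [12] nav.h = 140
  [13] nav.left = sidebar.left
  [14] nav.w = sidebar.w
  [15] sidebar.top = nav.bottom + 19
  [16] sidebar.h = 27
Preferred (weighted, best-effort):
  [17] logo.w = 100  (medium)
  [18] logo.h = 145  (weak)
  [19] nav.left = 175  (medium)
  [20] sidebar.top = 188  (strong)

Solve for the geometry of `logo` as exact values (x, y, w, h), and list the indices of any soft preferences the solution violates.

logo = (x=33, y=29, w=100, h=196)
violated soft preferences: 18, 19

1. logo.x = 33  [logo.left = hero.left + 19]
2. logo.y = 29  [logo.top = hero.top + 19]
3. logo.h = 196  [hero.bottom = logo.bottom + 19]
4. logo.w = 100  [nav.left = logo.right + 19]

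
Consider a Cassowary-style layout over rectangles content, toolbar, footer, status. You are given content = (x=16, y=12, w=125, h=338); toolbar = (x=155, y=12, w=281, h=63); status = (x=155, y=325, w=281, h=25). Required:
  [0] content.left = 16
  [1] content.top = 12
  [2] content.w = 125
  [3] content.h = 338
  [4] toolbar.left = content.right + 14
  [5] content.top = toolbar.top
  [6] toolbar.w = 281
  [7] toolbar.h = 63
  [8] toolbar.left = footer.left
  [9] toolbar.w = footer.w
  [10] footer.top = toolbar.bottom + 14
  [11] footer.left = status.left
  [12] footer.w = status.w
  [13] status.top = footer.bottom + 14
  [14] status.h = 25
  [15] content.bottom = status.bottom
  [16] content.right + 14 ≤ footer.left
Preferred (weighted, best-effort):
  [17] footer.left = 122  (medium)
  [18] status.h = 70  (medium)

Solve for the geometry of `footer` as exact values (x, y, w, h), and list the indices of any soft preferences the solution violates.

footer = (x=155, y=89, w=281, h=222)
violated soft preferences: 17, 18

1. footer.x = 155  [toolbar.left = footer.left]
2. footer.w = 281  [toolbar.w = footer.w]
3. footer.y = 89  [footer.top = toolbar.bottom + 14]
4. footer.h = 222  [status.top = footer.bottom + 14]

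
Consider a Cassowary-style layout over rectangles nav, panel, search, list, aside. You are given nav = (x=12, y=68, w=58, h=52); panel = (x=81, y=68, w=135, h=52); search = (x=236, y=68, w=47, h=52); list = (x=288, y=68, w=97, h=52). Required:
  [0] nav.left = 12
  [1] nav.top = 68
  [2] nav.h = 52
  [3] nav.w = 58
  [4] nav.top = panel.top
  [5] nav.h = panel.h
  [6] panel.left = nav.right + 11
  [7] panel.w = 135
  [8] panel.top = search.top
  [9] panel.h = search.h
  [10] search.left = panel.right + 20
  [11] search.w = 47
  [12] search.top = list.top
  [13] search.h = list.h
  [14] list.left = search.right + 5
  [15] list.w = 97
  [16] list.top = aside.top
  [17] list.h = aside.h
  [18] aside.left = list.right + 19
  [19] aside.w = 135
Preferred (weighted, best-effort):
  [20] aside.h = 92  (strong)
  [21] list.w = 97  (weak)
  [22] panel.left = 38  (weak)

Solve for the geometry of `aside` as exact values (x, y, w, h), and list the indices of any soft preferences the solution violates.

aside = (x=404, y=68, w=135, h=52)
violated soft preferences: 20, 22

1. aside.y = 68  [list.top = aside.top]
2. aside.h = 52  [list.h = aside.h]
3. aside.x = 404  [aside.left = list.right + 19]
4. aside.w = 135  [aside.w = 135]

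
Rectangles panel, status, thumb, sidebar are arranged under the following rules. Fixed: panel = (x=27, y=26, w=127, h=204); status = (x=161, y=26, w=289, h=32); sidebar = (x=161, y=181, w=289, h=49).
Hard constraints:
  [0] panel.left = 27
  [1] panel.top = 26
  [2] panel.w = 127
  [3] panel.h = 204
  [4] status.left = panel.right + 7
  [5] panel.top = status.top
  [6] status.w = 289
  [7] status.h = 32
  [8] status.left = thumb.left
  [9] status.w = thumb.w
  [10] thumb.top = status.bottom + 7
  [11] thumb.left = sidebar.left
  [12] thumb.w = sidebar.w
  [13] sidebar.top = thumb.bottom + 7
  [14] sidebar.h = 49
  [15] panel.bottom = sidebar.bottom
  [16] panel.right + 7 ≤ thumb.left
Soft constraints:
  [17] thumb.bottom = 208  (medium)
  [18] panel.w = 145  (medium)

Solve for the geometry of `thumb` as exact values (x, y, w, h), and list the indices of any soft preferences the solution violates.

thumb = (x=161, y=65, w=289, h=109)
violated soft preferences: 17, 18

1. thumb.x = 161  [status.left = thumb.left]
2. thumb.w = 289  [status.w = thumb.w]
3. thumb.y = 65  [thumb.top = status.bottom + 7]
4. thumb.h = 109  [sidebar.top = thumb.bottom + 7]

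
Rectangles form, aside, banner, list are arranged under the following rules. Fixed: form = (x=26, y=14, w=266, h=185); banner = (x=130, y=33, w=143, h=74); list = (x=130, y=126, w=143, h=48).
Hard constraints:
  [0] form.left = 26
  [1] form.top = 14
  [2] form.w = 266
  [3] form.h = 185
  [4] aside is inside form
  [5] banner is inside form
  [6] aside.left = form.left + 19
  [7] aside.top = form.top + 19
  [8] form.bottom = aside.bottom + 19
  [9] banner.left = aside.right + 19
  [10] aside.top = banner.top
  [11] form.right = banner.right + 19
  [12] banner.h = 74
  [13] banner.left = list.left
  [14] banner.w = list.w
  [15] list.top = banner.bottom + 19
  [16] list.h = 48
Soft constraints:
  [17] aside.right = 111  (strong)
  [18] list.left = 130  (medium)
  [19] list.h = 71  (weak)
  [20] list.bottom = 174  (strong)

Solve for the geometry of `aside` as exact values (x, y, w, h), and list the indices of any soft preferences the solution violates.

aside = (x=45, y=33, w=66, h=147)
violated soft preferences: 19

1. aside.x = 45  [aside.left = form.left + 19]
2. aside.y = 33  [aside.top = form.top + 19]
3. aside.h = 147  [form.bottom = aside.bottom + 19]
4. aside.w = 66  [banner.left = aside.right + 19]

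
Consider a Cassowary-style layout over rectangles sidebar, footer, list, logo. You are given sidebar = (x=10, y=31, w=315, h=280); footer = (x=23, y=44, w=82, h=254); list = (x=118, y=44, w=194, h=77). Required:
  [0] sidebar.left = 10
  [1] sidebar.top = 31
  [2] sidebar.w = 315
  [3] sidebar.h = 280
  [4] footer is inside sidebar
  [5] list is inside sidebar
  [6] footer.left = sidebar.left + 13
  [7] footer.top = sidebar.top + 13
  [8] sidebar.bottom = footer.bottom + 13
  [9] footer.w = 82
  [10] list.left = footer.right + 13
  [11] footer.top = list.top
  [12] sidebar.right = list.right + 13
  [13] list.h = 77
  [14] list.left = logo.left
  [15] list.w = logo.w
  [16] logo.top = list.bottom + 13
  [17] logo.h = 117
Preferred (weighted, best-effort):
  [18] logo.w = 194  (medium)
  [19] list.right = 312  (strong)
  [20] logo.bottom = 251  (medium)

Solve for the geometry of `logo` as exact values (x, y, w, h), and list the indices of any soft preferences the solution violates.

1. logo.x = 118  [list.left = logo.left]
2. logo.w = 194  [list.w = logo.w]
3. logo.y = 134  [logo.top = list.bottom + 13]
4. logo.h = 117  [logo.h = 117]

logo = (x=118, y=134, w=194, h=117)
violated soft preferences: none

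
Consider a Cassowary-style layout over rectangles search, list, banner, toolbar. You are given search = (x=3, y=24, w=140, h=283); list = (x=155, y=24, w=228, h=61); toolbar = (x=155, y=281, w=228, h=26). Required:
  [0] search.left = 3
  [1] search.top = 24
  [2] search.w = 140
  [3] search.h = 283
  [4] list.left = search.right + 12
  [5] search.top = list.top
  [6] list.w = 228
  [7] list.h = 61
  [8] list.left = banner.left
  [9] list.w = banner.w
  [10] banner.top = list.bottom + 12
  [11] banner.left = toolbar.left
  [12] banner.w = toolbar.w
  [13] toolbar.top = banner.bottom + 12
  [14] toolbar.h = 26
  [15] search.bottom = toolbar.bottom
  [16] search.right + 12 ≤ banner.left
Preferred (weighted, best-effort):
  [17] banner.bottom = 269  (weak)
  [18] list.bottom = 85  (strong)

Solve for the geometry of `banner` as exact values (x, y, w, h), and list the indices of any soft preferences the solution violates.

banner = (x=155, y=97, w=228, h=172)
violated soft preferences: none

1. banner.x = 155  [list.left = banner.left]
2. banner.w = 228  [list.w = banner.w]
3. banner.y = 97  [banner.top = list.bottom + 12]
4. banner.h = 172  [toolbar.top = banner.bottom + 12]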